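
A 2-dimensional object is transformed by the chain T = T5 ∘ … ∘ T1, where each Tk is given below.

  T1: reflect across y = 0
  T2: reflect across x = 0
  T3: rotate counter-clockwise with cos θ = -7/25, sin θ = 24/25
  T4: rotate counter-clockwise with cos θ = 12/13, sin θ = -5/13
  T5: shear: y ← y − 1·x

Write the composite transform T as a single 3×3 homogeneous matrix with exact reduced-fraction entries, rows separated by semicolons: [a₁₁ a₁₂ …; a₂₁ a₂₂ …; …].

T1 = [1 0 0; 0 -1 0; 0 0 1]
T2·T1 = [-1 0 0; 0 -1 0; 0 0 1]
T3·…·T1 = [7/25 24/25 0; -24/25 7/25 0; 0 0 1]
T4·…·T1 = [-36/325 323/325 0; -323/325 -36/325 0; 0 0 1]
T5·…·T1 = [-36/325 323/325 0; -287/325 -359/325 0; 0 0 1]

T = [-36/325 323/325 0; -287/325 -359/325 0; 0 0 1]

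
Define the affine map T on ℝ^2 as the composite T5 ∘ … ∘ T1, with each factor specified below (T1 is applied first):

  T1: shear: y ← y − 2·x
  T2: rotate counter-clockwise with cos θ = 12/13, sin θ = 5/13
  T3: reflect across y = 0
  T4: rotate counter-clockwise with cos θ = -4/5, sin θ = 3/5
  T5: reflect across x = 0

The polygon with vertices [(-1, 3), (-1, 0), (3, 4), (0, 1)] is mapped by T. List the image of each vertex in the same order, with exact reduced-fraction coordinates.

T1 shear: y ← y − 2·x: (-1, 3) → (-1, 5); (-1, 0) → (-1, 2); (3, 4) → (3, -2); (0, 1) → (0, 1)
T2 rotate counter-clockwise with cos θ = 12/13, sin θ = 5/13: (-1, 5) → (-37/13, 55/13); (-1, 2) → (-22/13, 19/13); (3, -2) → (46/13, -9/13); (0, 1) → (-5/13, 12/13)
T3 reflect across y = 0: (-37/13, 55/13) → (-37/13, -55/13); (-22/13, 19/13) → (-22/13, -19/13); (46/13, -9/13) → (46/13, 9/13); (-5/13, 12/13) → (-5/13, -12/13)
T4 rotate counter-clockwise with cos θ = -4/5, sin θ = 3/5: (-37/13, -55/13) → (313/65, 109/65); (-22/13, -19/13) → (29/13, 2/13); (46/13, 9/13) → (-211/65, 102/65); (-5/13, -12/13) → (56/65, 33/65)
T5 reflect across x = 0: (313/65, 109/65) → (-313/65, 109/65); (29/13, 2/13) → (-29/13, 2/13); (-211/65, 102/65) → (211/65, 102/65); (56/65, 33/65) → (-56/65, 33/65)

image vertices: (-313/65, 109/65), (-29/13, 2/13), (211/65, 102/65), (-56/65, 33/65)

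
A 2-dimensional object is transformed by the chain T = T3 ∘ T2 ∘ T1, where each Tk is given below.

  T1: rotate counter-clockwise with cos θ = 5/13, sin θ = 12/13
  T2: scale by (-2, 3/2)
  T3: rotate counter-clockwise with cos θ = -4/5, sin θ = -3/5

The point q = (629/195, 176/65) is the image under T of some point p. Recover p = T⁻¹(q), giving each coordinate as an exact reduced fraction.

T1 = [5/13 -12/13 0; 12/13 5/13 0; 0 0 1]
T2·T1 = [-10/13 24/13 0; 18/13 15/26 0; 0 0 1]
T3·…·T1 = [94/65 -147/130 0; -42/65 -102/65 0; 0 0 1]
det M = -3; M⁻¹ = [34/65 -49/130 0; -14/65 -94/195 0; 0 0 1]
M⁻¹ · (629/195, 176/65)ᵀ = (2/3, -2)ᵀ

p = (2/3, -2)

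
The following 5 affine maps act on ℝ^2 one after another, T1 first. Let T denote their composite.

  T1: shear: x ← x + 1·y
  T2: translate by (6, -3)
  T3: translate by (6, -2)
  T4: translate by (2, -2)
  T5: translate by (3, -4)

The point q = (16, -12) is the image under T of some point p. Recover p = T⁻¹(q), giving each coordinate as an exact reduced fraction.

T1 = [1 1 0; 0 1 0; 0 0 1]
T2·T1 = [1 1 6; 0 1 -3; 0 0 1]
T3·…·T1 = [1 1 12; 0 1 -5; 0 0 1]
T4·…·T1 = [1 1 14; 0 1 -7; 0 0 1]
T5·…·T1 = [1 1 17; 0 1 -11; 0 0 1]
det M = 1; M⁻¹ = [1 -1 -28; 0 1 11; 0 0 1]
M⁻¹ · (16, -12)ᵀ = (0, -1)ᵀ

p = (0, -1)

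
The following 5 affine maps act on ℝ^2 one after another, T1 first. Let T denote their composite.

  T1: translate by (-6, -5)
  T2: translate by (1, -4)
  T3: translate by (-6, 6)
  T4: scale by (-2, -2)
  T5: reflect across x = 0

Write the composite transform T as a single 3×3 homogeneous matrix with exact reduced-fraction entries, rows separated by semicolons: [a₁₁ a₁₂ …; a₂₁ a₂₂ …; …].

T = [2 0 -22; 0 -2 6; 0 0 1]

T1 = [1 0 -6; 0 1 -5; 0 0 1]
T2·T1 = [1 0 -5; 0 1 -9; 0 0 1]
T3·…·T1 = [1 0 -11; 0 1 -3; 0 0 1]
T4·…·T1 = [-2 0 22; 0 -2 6; 0 0 1]
T5·…·T1 = [2 0 -22; 0 -2 6; 0 0 1]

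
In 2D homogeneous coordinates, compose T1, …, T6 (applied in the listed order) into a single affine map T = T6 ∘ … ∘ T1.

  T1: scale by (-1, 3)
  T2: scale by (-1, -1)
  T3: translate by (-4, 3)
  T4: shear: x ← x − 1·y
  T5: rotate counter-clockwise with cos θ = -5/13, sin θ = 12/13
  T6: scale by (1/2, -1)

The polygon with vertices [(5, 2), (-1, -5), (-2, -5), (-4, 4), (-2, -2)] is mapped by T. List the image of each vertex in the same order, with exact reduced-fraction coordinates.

T1 scale by (-1, 3): (5, 2) → (-5, 6); (-1, -5) → (1, -15); (-2, -5) → (2, -15); (-4, 4) → (4, 12); (-2, -2) → (2, -6)
T2 scale by (-1, -1): (-5, 6) → (5, -6); (1, -15) → (-1, 15); (2, -15) → (-2, 15); (4, 12) → (-4, -12); (2, -6) → (-2, 6)
T3 translate by (-4, 3): (5, -6) → (1, -3); (-1, 15) → (-5, 18); (-2, 15) → (-6, 18); (-4, -12) → (-8, -9); (-2, 6) → (-6, 9)
T4 shear: x ← x − 1·y: (1, -3) → (4, -3); (-5, 18) → (-23, 18); (-6, 18) → (-24, 18); (-8, -9) → (1, -9); (-6, 9) → (-15, 9)
T5 rotate counter-clockwise with cos θ = -5/13, sin θ = 12/13: (4, -3) → (16/13, 63/13); (-23, 18) → (-101/13, -366/13); (-24, 18) → (-96/13, -378/13); (1, -9) → (103/13, 57/13); (-15, 9) → (-33/13, -225/13)
T6 scale by (1/2, -1): (16/13, 63/13) → (8/13, -63/13); (-101/13, -366/13) → (-101/26, 366/13); (-96/13, -378/13) → (-48/13, 378/13); (103/13, 57/13) → (103/26, -57/13); (-33/13, -225/13) → (-33/26, 225/13)

image vertices: (8/13, -63/13), (-101/26, 366/13), (-48/13, 378/13), (103/26, -57/13), (-33/26, 225/13)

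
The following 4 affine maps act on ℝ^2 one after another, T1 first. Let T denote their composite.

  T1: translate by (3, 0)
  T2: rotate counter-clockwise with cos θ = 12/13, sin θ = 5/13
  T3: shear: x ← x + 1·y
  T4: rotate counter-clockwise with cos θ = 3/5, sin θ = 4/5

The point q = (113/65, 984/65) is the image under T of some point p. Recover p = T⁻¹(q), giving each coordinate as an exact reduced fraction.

T1 = [1 0 3; 0 1 0; 0 0 1]
T2·T1 = [12/13 -5/13 36/13; 5/13 12/13 15/13; 0 0 1]
T3·…·T1 = [17/13 7/13 51/13; 5/13 12/13 15/13; 0 0 1]
T4·…·T1 = [31/65 -27/65 93/65; 83/65 64/65 249/65; 0 0 1]
det M = 1; M⁻¹ = [64/65 27/65 -3; -83/65 31/65 0; 0 0 1]
M⁻¹ · (113/65, 984/65)ᵀ = (5, 5)ᵀ

p = (5, 5)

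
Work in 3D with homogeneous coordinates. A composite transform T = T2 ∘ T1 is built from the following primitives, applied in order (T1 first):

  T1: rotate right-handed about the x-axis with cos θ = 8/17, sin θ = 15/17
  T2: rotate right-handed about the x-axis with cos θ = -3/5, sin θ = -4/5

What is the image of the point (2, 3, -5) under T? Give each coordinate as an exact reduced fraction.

T1 rotate right-handed about the x-axis with cos θ = 8/17, sin θ = 15/17: (2, 3, -5) → (2, 99/17, 5/17)
T2 rotate right-handed about the x-axis with cos θ = -3/5, sin θ = -4/5: (2, 99/17, 5/17) → (2, -277/85, -411/85)

T(p) = (2, -277/85, -411/85)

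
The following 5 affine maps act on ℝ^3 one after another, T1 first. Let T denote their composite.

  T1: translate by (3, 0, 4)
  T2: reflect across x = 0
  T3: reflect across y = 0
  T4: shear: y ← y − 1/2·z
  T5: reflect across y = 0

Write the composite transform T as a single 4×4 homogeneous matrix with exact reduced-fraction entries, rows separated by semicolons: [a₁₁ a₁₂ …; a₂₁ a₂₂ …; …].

T = [-1 0 0 -3; 0 1 1/2 2; 0 0 1 4; 0 0 0 1]

T1 = [1 0 0 3; 0 1 0 0; 0 0 1 4; 0 0 0 1]
T2·T1 = [-1 0 0 -3; 0 1 0 0; 0 0 1 4; 0 0 0 1]
T3·…·T1 = [-1 0 0 -3; 0 -1 0 0; 0 0 1 4; 0 0 0 1]
T4·…·T1 = [-1 0 0 -3; 0 -1 -1/2 -2; 0 0 1 4; 0 0 0 1]
T5·…·T1 = [-1 0 0 -3; 0 1 1/2 2; 0 0 1 4; 0 0 0 1]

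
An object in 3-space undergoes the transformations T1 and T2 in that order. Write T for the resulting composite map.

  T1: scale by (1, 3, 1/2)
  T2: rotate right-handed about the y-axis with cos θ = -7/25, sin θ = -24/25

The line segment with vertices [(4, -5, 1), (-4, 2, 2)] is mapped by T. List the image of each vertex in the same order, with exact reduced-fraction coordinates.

T1 scale by (1, 3, 1/2): (4, -5, 1) → (4, -15, 1/2); (-4, 2, 2) → (-4, 6, 1)
T2 rotate right-handed about the y-axis with cos θ = -7/25, sin θ = -24/25: (4, -15, 1/2) → (-8/5, -15, 37/10); (-4, 6, 1) → (4/25, 6, -103/25)

image vertices: (-8/5, -15, 37/10), (4/25, 6, -103/25)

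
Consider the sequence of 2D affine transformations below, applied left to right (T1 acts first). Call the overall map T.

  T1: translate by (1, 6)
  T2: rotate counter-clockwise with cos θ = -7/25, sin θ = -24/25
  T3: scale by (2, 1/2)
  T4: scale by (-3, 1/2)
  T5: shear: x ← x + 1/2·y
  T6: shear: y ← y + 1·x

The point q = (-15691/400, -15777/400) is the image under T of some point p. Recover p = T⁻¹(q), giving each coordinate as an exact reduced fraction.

T1 = [1 0 1; 0 1 6; 0 0 1]
T2·T1 = [-7/25 24/25 137/25; -24/25 -7/25 -66/25; 0 0 1]
T3·…·T1 = [-14/25 48/25 274/25; -12/25 -7/50 -33/25; 0 0 1]
T4·…·T1 = [42/25 -144/25 -822/25; -6/25 -7/100 -33/50; 0 0 1]
T5·…·T1 = [39/25 -1159/200 -3321/100; -6/25 -7/100 -33/50; 0 0 1]
T6·…·T1 = [39/25 -1159/200 -3321/100; 33/25 -1173/200 -3387/100; 0 0 1]
det M = -3/2; M⁻¹ = [391/100 -1159/300 -1; 22/25 -26/25 -6; 0 0 1]
M⁻¹ · (-15691/400, -15777/400)ᵀ = (-2, 1/2)ᵀ

p = (-2, 1/2)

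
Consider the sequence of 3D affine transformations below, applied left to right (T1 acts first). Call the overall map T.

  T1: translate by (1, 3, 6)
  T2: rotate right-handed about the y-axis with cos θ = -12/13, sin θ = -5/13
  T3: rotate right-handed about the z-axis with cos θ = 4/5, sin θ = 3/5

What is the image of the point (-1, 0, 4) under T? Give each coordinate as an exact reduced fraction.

T(p) = (-317/65, 6/65, -120/13)

T1 translate by (1, 3, 6): (-1, 0, 4) → (0, 3, 10)
T2 rotate right-handed about the y-axis with cos θ = -12/13, sin θ = -5/13: (0, 3, 10) → (-50/13, 3, -120/13)
T3 rotate right-handed about the z-axis with cos θ = 4/5, sin θ = 3/5: (-50/13, 3, -120/13) → (-317/65, 6/65, -120/13)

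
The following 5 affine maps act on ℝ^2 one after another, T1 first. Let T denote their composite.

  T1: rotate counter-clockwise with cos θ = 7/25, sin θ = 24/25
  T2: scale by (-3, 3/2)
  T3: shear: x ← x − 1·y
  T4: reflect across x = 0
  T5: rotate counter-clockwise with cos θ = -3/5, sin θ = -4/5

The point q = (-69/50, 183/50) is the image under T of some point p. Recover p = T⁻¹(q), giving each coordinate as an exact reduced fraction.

T1 = [7/25 -24/25 0; 24/25 7/25 0; 0 0 1]
T2·T1 = [-21/25 72/25 0; 36/25 21/50 0; 0 0 1]
T3·…·T1 = [-57/25 123/50 0; 36/25 21/50 0; 0 0 1]
T4·…·T1 = [57/25 -123/50 0; 36/25 21/50 0; 0 0 1]
T5·…·T1 = [-27/125 453/250 0; -336/125 429/250 0; 0 0 1]
det M = 9/2; M⁻¹ = [143/375 -151/375 0; 224/375 -6/125 0; 0 0 1]
M⁻¹ · (-69/50, 183/50)ᵀ = (-2, -1)ᵀ

p = (-2, -1)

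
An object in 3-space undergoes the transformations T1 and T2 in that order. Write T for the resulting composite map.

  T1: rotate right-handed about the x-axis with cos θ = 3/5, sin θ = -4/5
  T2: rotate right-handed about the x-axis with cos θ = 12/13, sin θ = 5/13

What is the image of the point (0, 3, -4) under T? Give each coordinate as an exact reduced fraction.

T1 rotate right-handed about the x-axis with cos θ = 3/5, sin θ = -4/5: (0, 3, -4) → (0, -7/5, -24/5)
T2 rotate right-handed about the x-axis with cos θ = 12/13, sin θ = 5/13: (0, -7/5, -24/5) → (0, 36/65, -323/65)

T(p) = (0, 36/65, -323/65)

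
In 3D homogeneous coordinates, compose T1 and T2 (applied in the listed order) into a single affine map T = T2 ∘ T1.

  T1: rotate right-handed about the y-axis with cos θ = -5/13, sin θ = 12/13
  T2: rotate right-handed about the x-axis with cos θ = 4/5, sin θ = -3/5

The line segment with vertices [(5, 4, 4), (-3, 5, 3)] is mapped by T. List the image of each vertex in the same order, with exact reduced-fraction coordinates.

image vertices: (23/13, -32/65, -476/65), (51/13, 323/65, -111/65)

T1 rotate right-handed about the y-axis with cos θ = -5/13, sin θ = 12/13: (5, 4, 4) → (23/13, 4, -80/13); (-3, 5, 3) → (51/13, 5, 21/13)
T2 rotate right-handed about the x-axis with cos θ = 4/5, sin θ = -3/5: (23/13, 4, -80/13) → (23/13, -32/65, -476/65); (51/13, 5, 21/13) → (51/13, 323/65, -111/65)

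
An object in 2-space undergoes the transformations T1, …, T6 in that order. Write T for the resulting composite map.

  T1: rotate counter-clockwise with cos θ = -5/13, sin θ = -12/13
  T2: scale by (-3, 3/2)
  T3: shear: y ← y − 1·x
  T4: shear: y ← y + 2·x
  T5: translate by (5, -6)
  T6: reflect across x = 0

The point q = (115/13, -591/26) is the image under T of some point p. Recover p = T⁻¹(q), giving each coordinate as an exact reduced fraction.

p = (0, 5)

T1 = [-5/13 12/13 0; -12/13 -5/13 0; 0 0 1]
T2·T1 = [15/13 -36/13 0; -18/13 -15/26 0; 0 0 1]
T3·…·T1 = [15/13 -36/13 0; -33/13 57/26 0; 0 0 1]
T4·…·T1 = [15/13 -36/13 0; -3/13 -87/26 0; 0 0 1]
T5·…·T1 = [15/13 -36/13 5; -3/13 -87/26 -6; 0 0 1]
T6·…·T1 = [-15/13 36/13 -5; -3/13 -87/26 -6; 0 0 1]
det M = 9/2; M⁻¹ = [-29/39 -8/13 -289/39; 2/39 -10/39 -50/39; 0 0 1]
M⁻¹ · (115/13, -591/26)ᵀ = (0, 5)ᵀ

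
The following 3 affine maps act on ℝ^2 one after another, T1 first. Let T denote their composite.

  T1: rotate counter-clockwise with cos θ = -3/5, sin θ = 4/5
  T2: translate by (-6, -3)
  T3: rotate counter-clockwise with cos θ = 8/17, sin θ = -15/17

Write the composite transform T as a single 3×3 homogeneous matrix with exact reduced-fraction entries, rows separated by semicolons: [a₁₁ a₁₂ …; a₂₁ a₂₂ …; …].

T1 = [-3/5 -4/5 0; 4/5 -3/5 0; 0 0 1]
T2·T1 = [-3/5 -4/5 -6; 4/5 -3/5 -3; 0 0 1]
T3·…·T1 = [36/85 -77/85 -93/17; 77/85 36/85 66/17; 0 0 1]

T = [36/85 -77/85 -93/17; 77/85 36/85 66/17; 0 0 1]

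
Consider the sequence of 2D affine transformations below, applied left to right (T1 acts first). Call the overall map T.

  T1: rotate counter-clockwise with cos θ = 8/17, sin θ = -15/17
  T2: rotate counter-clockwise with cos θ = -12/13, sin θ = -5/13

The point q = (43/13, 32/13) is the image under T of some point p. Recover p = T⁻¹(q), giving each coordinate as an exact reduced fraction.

T1 = [8/17 15/17 0; -15/17 8/17 0; 0 0 1]
T2·T1 = [-171/221 -140/221 0; 140/221 -171/221 0; 0 0 1]
det M = 1; M⁻¹ = [-171/221 140/221 0; -140/221 -171/221 0; 0 0 1]
M⁻¹ · (43/13, 32/13)ᵀ = (-1, -4)ᵀ

p = (-1, -4)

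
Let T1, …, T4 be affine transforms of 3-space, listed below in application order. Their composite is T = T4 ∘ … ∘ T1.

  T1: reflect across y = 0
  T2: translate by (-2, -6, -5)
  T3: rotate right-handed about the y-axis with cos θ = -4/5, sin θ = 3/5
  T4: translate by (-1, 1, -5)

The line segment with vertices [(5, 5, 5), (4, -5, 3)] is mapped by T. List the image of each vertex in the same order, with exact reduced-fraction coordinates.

image vertices: (-17/5, -10, -34/5), (-19/5, 0, -23/5)

T1 reflect across y = 0: (5, 5, 5) → (5, -5, 5); (4, -5, 3) → (4, 5, 3)
T2 translate by (-2, -6, -5): (5, -5, 5) → (3, -11, 0); (4, 5, 3) → (2, -1, -2)
T3 rotate right-handed about the y-axis with cos θ = -4/5, sin θ = 3/5: (3, -11, 0) → (-12/5, -11, -9/5); (2, -1, -2) → (-14/5, -1, 2/5)
T4 translate by (-1, 1, -5): (-12/5, -11, -9/5) → (-17/5, -10, -34/5); (-14/5, -1, 2/5) → (-19/5, 0, -23/5)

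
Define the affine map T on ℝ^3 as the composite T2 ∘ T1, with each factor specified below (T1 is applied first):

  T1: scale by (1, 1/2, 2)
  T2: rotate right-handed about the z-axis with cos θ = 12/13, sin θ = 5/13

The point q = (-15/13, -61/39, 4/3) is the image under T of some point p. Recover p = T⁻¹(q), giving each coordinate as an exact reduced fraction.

p = (-5/3, -2, 2/3)

T1 = [1 0 0 0; 0 1/2 0 0; 0 0 2 0; 0 0 0 1]
T2·T1 = [12/13 -5/26 0 0; 5/13 6/13 0 0; 0 0 2 0; 0 0 0 1]
det M = 1; M⁻¹ = [12/13 5/13 0 0; -10/13 24/13 0 0; 0 0 1/2 0; 0 0 0 1]
M⁻¹ · (-15/13, -61/39, 4/3)ᵀ = (-5/3, -2, 2/3)ᵀ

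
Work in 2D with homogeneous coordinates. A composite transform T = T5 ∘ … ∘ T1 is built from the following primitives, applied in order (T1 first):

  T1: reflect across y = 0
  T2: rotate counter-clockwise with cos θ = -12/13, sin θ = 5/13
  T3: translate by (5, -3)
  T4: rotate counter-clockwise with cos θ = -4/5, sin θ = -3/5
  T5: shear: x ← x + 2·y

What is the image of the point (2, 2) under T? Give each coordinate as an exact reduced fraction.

T(p) = (-97/13, -133/65)

T1 reflect across y = 0: (2, 2) → (2, -2)
T2 rotate counter-clockwise with cos θ = -12/13, sin θ = 5/13: (2, -2) → (-14/13, 34/13)
T3 translate by (5, -3): (-14/13, 34/13) → (51/13, -5/13)
T4 rotate counter-clockwise with cos θ = -4/5, sin θ = -3/5: (51/13, -5/13) → (-219/65, -133/65)
T5 shear: x ← x + 2·y: (-219/65, -133/65) → (-97/13, -133/65)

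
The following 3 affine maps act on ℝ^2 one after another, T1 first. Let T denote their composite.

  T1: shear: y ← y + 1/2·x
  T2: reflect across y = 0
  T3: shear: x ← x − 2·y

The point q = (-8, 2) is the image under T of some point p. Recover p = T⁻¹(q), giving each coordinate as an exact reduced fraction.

T1 = [1 0 0; 1/2 1 0; 0 0 1]
T2·T1 = [1 0 0; -1/2 -1 0; 0 0 1]
T3·…·T1 = [2 2 0; -1/2 -1 0; 0 0 1]
det M = -1; M⁻¹ = [1 2 0; -1/2 -2 0; 0 0 1]
M⁻¹ · (-8, 2)ᵀ = (-4, 0)ᵀ

p = (-4, 0)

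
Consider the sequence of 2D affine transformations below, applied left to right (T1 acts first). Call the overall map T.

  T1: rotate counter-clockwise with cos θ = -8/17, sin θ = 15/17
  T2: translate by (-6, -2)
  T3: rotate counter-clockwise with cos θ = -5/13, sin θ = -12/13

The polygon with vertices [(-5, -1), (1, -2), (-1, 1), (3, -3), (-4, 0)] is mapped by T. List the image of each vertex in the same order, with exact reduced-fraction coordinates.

image vertices: (-977/221, 1069/221), (28/17, 75/17), (-139/221, 1593/221), (825/221, 797/221), (-778/221, 1310/221)

T1 rotate counter-clockwise with cos θ = -8/17, sin θ = 15/17: (-5, -1) → (55/17, -67/17); (1, -2) → (22/17, 31/17); (-1, 1) → (-7/17, -23/17); (3, -3) → (21/17, 69/17); (-4, 0) → (32/17, -60/17)
T2 translate by (-6, -2): (55/17, -67/17) → (-47/17, -101/17); (22/17, 31/17) → (-80/17, -3/17); (-7/17, -23/17) → (-109/17, -57/17); (21/17, 69/17) → (-81/17, 35/17); (32/17, -60/17) → (-70/17, -94/17)
T3 rotate counter-clockwise with cos θ = -5/13, sin θ = -12/13: (-47/17, -101/17) → (-977/221, 1069/221); (-80/17, -3/17) → (28/17, 75/17); (-109/17, -57/17) → (-139/221, 1593/221); (-81/17, 35/17) → (825/221, 797/221); (-70/17, -94/17) → (-778/221, 1310/221)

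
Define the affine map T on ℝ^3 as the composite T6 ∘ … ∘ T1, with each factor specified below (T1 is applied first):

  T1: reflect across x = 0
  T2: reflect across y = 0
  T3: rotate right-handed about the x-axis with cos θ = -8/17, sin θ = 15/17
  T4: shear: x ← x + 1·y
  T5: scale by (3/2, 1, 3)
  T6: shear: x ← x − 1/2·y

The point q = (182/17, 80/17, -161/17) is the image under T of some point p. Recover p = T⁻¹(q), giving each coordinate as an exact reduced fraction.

p = (-4, 5, -8/3)

T1 = [-1 0 0 0; 0 1 0 0; 0 0 1 0; 0 0 0 1]
T2·T1 = [-1 0 0 0; 0 -1 0 0; 0 0 1 0; 0 0 0 1]
T3·…·T1 = [-1 0 0 0; 0 8/17 -15/17 0; 0 -15/17 -8/17 0; 0 0 0 1]
T4·…·T1 = [-1 8/17 -15/17 0; 0 8/17 -15/17 0; 0 -15/17 -8/17 0; 0 0 0 1]
T5·…·T1 = [-3/2 12/17 -45/34 0; 0 8/17 -15/17 0; 0 -45/17 -24/17 0; 0 0 0 1]
T6·…·T1 = [-3/2 8/17 -15/17 0; 0 8/17 -15/17 0; 0 -45/17 -24/17 0; 0 0 0 1]
det M = 9/2; M⁻¹ = [-2/3 2/3 0 0; 0 8/17 -5/17 0; 0 -15/17 -8/51 0; 0 0 0 1]
M⁻¹ · (182/17, 80/17, -161/17)ᵀ = (-4, 5, -8/3)ᵀ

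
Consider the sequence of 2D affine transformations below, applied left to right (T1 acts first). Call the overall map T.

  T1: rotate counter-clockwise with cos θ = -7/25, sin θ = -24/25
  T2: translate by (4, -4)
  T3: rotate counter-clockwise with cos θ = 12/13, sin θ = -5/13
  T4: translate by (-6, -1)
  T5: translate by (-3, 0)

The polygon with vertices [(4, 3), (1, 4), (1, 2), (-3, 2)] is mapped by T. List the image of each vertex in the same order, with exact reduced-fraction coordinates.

image vertices: (-2282/325, -3649/325), (-109/25, -238/25), (-1923/325, -2686/325), (-1107/325, -1674/325)

T1 rotate counter-clockwise with cos θ = -7/25, sin θ = -24/25: (4, 3) → (44/25, -117/25); (1, 4) → (89/25, -52/25); (1, 2) → (41/25, -38/25); (-3, 2) → (69/25, 58/25)
T2 translate by (4, -4): (44/25, -117/25) → (144/25, -217/25); (89/25, -52/25) → (189/25, -152/25); (41/25, -38/25) → (141/25, -138/25); (69/25, 58/25) → (169/25, -42/25)
T3 rotate counter-clockwise with cos θ = 12/13, sin θ = -5/13: (144/25, -217/25) → (643/325, -3324/325); (189/25, -152/25) → (116/25, -213/25); (141/25, -138/25) → (1002/325, -2361/325); (169/25, -42/25) → (1818/325, -1349/325)
T4 translate by (-6, -1): (643/325, -3324/325) → (-1307/325, -3649/325); (116/25, -213/25) → (-34/25, -238/25); (1002/325, -2361/325) → (-948/325, -2686/325); (1818/325, -1349/325) → (-132/325, -1674/325)
T5 translate by (-3, 0): (-1307/325, -3649/325) → (-2282/325, -3649/325); (-34/25, -238/25) → (-109/25, -238/25); (-948/325, -2686/325) → (-1923/325, -2686/325); (-132/325, -1674/325) → (-1107/325, -1674/325)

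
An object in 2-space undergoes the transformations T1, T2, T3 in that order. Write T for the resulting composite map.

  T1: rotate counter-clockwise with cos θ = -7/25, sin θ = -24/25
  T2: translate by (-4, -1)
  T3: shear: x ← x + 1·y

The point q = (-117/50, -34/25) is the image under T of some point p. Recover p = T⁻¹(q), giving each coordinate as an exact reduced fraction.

p = (-1/2, 3)

T1 = [-7/25 24/25 0; -24/25 -7/25 0; 0 0 1]
T2·T1 = [-7/25 24/25 -4; -24/25 -7/25 -1; 0 0 1]
T3·…·T1 = [-31/25 17/25 -5; -24/25 -7/25 -1; 0 0 1]
det M = 1; M⁻¹ = [-7/25 -17/25 -52/25; 24/25 -31/25 89/25; 0 0 1]
M⁻¹ · (-117/50, -34/25)ᵀ = (-1/2, 3)ᵀ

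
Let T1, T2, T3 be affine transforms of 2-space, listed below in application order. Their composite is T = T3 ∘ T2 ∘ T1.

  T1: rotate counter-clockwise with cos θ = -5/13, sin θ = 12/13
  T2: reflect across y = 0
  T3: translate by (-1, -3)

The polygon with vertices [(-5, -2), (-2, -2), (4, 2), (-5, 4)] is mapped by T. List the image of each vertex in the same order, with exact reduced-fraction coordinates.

image vertices: (36/13, 11/13), (21/13, -25/13), (-57/13, -77/13), (-36/13, 41/13)

T1 rotate counter-clockwise with cos θ = -5/13, sin θ = 12/13: (-5, -2) → (49/13, -50/13); (-2, -2) → (34/13, -14/13); (4, 2) → (-44/13, 38/13); (-5, 4) → (-23/13, -80/13)
T2 reflect across y = 0: (49/13, -50/13) → (49/13, 50/13); (34/13, -14/13) → (34/13, 14/13); (-44/13, 38/13) → (-44/13, -38/13); (-23/13, -80/13) → (-23/13, 80/13)
T3 translate by (-1, -3): (49/13, 50/13) → (36/13, 11/13); (34/13, 14/13) → (21/13, -25/13); (-44/13, -38/13) → (-57/13, -77/13); (-23/13, 80/13) → (-36/13, 41/13)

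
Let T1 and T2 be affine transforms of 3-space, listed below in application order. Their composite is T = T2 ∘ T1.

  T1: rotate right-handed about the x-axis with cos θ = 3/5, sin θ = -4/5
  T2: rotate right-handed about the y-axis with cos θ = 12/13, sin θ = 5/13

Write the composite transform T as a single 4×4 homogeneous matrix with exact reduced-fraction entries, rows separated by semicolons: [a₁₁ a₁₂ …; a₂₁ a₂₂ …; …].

T = [12/13 -4/13 3/13 0; 0 3/5 4/5 0; -5/13 -48/65 36/65 0; 0 0 0 1]

T1 = [1 0 0 0; 0 3/5 4/5 0; 0 -4/5 3/5 0; 0 0 0 1]
T2·T1 = [12/13 -4/13 3/13 0; 0 3/5 4/5 0; -5/13 -48/65 36/65 0; 0 0 0 1]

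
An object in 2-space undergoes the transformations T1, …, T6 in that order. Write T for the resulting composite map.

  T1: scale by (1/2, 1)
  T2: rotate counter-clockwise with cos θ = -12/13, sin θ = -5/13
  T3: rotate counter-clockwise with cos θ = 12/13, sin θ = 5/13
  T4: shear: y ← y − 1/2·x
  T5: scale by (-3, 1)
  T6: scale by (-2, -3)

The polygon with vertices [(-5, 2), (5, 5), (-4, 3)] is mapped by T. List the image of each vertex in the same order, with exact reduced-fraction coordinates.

T1 scale by (1/2, 1): (-5, 2) → (-5/2, 2); (5, 5) → (5/2, 5); (-4, 3) → (-2, 3)
T2 rotate counter-clockwise with cos θ = -12/13, sin θ = -5/13: (-5/2, 2) → (40/13, -23/26); (5/2, 5) → (-5/13, -145/26); (-2, 3) → (3, -2)
T3 rotate counter-clockwise with cos θ = 12/13, sin θ = 5/13: (40/13, -23/26) → (1075/338, 62/169); (-5/13, -145/26) → (605/338, -895/169); (3, -2) → (46/13, -9/13)
T4 shear: y ← y − 1/2·x: (1075/338, 62/169) → (1075/338, -827/676); (605/338, -895/169) → (605/338, -4185/676); (46/13, -9/13) → (46/13, -32/13)
T5 scale by (-3, 1): (1075/338, -827/676) → (-3225/338, -827/676); (605/338, -4185/676) → (-1815/338, -4185/676); (46/13, -32/13) → (-138/13, -32/13)
T6 scale by (-2, -3): (-3225/338, -827/676) → (3225/169, 2481/676); (-1815/338, -4185/676) → (1815/169, 12555/676); (-138/13, -32/13) → (276/13, 96/13)

image vertices: (3225/169, 2481/676), (1815/169, 12555/676), (276/13, 96/13)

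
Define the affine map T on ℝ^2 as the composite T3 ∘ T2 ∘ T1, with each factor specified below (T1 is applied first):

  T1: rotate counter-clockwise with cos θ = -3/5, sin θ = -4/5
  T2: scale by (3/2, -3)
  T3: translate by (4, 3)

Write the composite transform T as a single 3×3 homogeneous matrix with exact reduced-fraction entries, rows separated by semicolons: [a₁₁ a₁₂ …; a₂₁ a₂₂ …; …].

T1 = [-3/5 4/5 0; -4/5 -3/5 0; 0 0 1]
T2·T1 = [-9/10 6/5 0; 12/5 9/5 0; 0 0 1]
T3·…·T1 = [-9/10 6/5 4; 12/5 9/5 3; 0 0 1]

T = [-9/10 6/5 4; 12/5 9/5 3; 0 0 1]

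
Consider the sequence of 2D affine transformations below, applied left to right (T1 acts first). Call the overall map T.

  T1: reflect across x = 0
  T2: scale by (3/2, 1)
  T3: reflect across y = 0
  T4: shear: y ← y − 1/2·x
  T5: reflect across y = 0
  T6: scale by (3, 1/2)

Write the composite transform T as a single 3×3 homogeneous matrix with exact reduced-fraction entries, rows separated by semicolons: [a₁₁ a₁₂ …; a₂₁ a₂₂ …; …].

T = [-9/2 0 0; -3/8 1/2 0; 0 0 1]

T1 = [-1 0 0; 0 1 0; 0 0 1]
T2·T1 = [-3/2 0 0; 0 1 0; 0 0 1]
T3·…·T1 = [-3/2 0 0; 0 -1 0; 0 0 1]
T4·…·T1 = [-3/2 0 0; 3/4 -1 0; 0 0 1]
T5·…·T1 = [-3/2 0 0; -3/4 1 0; 0 0 1]
T6·…·T1 = [-9/2 0 0; -3/8 1/2 0; 0 0 1]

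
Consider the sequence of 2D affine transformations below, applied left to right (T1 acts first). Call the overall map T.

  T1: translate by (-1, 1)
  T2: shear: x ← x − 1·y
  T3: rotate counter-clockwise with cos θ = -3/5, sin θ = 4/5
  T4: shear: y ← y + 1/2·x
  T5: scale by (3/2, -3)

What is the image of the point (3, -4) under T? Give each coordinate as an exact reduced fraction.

T(p) = (-9/10, -33/2)

T1 translate by (-1, 1): (3, -4) → (2, -3)
T2 shear: x ← x − 1·y: (2, -3) → (5, -3)
T3 rotate counter-clockwise with cos θ = -3/5, sin θ = 4/5: (5, -3) → (-3/5, 29/5)
T4 shear: y ← y + 1/2·x: (-3/5, 29/5) → (-3/5, 11/2)
T5 scale by (3/2, -3): (-3/5, 11/2) → (-9/10, -33/2)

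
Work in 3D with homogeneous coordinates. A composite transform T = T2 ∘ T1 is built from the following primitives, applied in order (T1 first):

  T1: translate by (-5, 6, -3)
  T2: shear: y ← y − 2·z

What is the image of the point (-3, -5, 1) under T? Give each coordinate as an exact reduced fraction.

T(p) = (-8, 5, -2)

T1 translate by (-5, 6, -3): (-3, -5, 1) → (-8, 1, -2)
T2 shear: y ← y − 2·z: (-8, 1, -2) → (-8, 5, -2)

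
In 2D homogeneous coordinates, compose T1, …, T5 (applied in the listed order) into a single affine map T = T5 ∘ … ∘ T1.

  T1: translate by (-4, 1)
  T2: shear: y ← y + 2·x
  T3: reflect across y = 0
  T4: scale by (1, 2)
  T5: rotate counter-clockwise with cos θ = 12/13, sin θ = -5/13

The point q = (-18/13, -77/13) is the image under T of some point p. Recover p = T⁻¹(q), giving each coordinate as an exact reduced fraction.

p = (5, 0)

T1 = [1 0 -4; 0 1 1; 0 0 1]
T2·T1 = [1 0 -4; 2 1 -7; 0 0 1]
T3·…·T1 = [1 0 -4; -2 -1 7; 0 0 1]
T4·…·T1 = [1 0 -4; -4 -2 14; 0 0 1]
T5·…·T1 = [-8/13 -10/13 22/13; -53/13 -24/13 188/13; 0 0 1]
det M = -2; M⁻¹ = [12/13 -5/13 4; -53/26 4/13 -1; 0 0 1]
M⁻¹ · (-18/13, -77/13)ᵀ = (5, 0)ᵀ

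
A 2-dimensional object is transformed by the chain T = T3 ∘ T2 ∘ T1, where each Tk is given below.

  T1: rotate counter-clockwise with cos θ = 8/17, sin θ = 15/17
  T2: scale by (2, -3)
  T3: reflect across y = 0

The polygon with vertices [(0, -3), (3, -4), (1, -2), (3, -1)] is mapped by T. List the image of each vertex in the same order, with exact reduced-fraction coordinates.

image vertices: (90/17, -72/17), (168/17, 39/17), (76/17, -3/17), (78/17, 111/17)

T1 rotate counter-clockwise with cos θ = 8/17, sin θ = 15/17: (0, -3) → (45/17, -24/17); (3, -4) → (84/17, 13/17); (1, -2) → (38/17, -1/17); (3, -1) → (39/17, 37/17)
T2 scale by (2, -3): (45/17, -24/17) → (90/17, 72/17); (84/17, 13/17) → (168/17, -39/17); (38/17, -1/17) → (76/17, 3/17); (39/17, 37/17) → (78/17, -111/17)
T3 reflect across y = 0: (90/17, 72/17) → (90/17, -72/17); (168/17, -39/17) → (168/17, 39/17); (76/17, 3/17) → (76/17, -3/17); (78/17, -111/17) → (78/17, 111/17)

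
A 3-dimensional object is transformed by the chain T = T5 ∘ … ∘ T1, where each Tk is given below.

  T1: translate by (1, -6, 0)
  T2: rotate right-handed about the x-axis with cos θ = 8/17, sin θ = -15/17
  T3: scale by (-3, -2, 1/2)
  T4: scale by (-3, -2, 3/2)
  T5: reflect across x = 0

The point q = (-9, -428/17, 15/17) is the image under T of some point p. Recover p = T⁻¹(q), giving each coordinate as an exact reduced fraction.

T1 = [1 0 0 1; 0 1 0 -6; 0 0 1 0; 0 0 0 1]
T2·T1 = [1 0 0 1; 0 8/17 15/17 -48/17; 0 -15/17 8/17 90/17; 0 0 0 1]
T3·…·T1 = [-3 0 0 -3; 0 -16/17 -30/17 96/17; 0 -15/34 4/17 45/17; 0 0 0 1]
T4·…·T1 = [9 0 0 9; 0 32/17 60/17 -192/17; 0 -45/68 6/17 135/34; 0 0 0 1]
T5·…·T1 = [-9 0 0 -9; 0 32/17 60/17 -192/17; 0 -45/68 6/17 135/34; 0 0 0 1]
det M = -27; M⁻¹ = [-1/9 0 0 -1; 0 2/17 -20/17 6; 0 15/68 32/51 0; 0 0 0 1]
M⁻¹ · (-9, -428/17, 15/17)ᵀ = (0, 2, -5)ᵀ

p = (0, 2, -5)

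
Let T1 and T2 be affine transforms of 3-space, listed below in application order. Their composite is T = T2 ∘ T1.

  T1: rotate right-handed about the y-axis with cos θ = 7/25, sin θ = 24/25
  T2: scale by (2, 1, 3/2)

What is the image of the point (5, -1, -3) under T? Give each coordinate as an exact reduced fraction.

T1 rotate right-handed about the y-axis with cos θ = 7/25, sin θ = 24/25: (5, -1, -3) → (-37/25, -1, -141/25)
T2 scale by (2, 1, 3/2): (-37/25, -1, -141/25) → (-74/25, -1, -423/50)

T(p) = (-74/25, -1, -423/50)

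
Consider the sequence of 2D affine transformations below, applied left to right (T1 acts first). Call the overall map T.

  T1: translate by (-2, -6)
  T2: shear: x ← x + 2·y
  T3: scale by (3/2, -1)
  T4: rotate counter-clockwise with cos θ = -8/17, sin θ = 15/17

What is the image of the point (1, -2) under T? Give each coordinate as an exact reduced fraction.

T(p) = (84/17, -893/34)

T1 translate by (-2, -6): (1, -2) → (-1, -8)
T2 shear: x ← x + 2·y: (-1, -8) → (-17, -8)
T3 scale by (3/2, -1): (-17, -8) → (-51/2, 8)
T4 rotate counter-clockwise with cos θ = -8/17, sin θ = 15/17: (-51/2, 8) → (84/17, -893/34)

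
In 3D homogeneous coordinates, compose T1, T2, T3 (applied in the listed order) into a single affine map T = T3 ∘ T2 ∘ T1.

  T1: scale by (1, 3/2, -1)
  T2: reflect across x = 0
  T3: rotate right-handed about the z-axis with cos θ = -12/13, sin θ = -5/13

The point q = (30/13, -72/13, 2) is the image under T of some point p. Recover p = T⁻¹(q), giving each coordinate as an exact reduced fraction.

p = (0, 4, -2)

T1 = [1 0 0 0; 0 3/2 0 0; 0 0 -1 0; 0 0 0 1]
T2·T1 = [-1 0 0 0; 0 3/2 0 0; 0 0 -1 0; 0 0 0 1]
T3·…·T1 = [12/13 15/26 0 0; 5/13 -18/13 0 0; 0 0 -1 0; 0 0 0 1]
det M = 3/2; M⁻¹ = [12/13 5/13 0 0; 10/39 -8/13 0 0; 0 0 -1 0; 0 0 0 1]
M⁻¹ · (30/13, -72/13, 2)ᵀ = (0, 4, -2)ᵀ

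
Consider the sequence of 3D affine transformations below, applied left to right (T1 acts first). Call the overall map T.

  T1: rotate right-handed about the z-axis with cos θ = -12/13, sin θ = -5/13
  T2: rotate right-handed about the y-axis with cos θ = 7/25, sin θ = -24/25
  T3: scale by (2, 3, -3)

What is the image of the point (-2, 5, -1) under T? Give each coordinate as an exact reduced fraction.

T(p) = (262/65, -150/13, -651/65)

T1 rotate right-handed about the z-axis with cos θ = -12/13, sin θ = -5/13: (-2, 5, -1) → (49/13, -50/13, -1)
T2 rotate right-handed about the y-axis with cos θ = 7/25, sin θ = -24/25: (49/13, -50/13, -1) → (131/65, -50/13, 217/65)
T3 scale by (2, 3, -3): (131/65, -50/13, 217/65) → (262/65, -150/13, -651/65)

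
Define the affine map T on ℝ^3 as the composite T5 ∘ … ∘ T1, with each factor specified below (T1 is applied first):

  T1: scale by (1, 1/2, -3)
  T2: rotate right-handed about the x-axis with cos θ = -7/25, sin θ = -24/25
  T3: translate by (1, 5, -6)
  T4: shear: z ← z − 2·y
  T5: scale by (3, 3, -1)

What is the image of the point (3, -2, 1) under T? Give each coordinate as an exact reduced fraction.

T1 scale by (1, 1/2, -3): (3, -2, 1) → (3, -1, -3)
T2 rotate right-handed about the x-axis with cos θ = -7/25, sin θ = -24/25: (3, -1, -3) → (3, -13/5, 9/5)
T3 translate by (1, 5, -6): (3, -13/5, 9/5) → (4, 12/5, -21/5)
T4 shear: z ← z − 2·y: (4, 12/5, -21/5) → (4, 12/5, -9)
T5 scale by (3, 3, -1): (4, 12/5, -9) → (12, 36/5, 9)

T(p) = (12, 36/5, 9)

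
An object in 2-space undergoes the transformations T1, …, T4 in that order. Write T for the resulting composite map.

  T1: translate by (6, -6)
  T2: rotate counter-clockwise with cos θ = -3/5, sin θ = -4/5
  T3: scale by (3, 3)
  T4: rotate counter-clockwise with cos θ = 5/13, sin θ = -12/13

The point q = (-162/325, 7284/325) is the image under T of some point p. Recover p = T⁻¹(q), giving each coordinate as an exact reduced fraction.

T1 = [1 0 6; 0 1 -6; 0 0 1]
T2·T1 = [-3/5 4/5 -42/5; -4/5 -3/5 -6/5; 0 0 1]
T3·…·T1 = [-9/5 12/5 -126/5; -12/5 -9/5 -18/5; 0 0 1]
T4·…·T1 = [-189/65 -48/65 -846/65; 48/65 -189/65 1422/65; 0 0 1]
det M = 9; M⁻¹ = [-21/65 16/195 -6; -16/195 -21/65 6; 0 0 1]
M⁻¹ · (-162/325, 7284/325)ᵀ = (-4, -6/5)ᵀ

p = (-4, -6/5)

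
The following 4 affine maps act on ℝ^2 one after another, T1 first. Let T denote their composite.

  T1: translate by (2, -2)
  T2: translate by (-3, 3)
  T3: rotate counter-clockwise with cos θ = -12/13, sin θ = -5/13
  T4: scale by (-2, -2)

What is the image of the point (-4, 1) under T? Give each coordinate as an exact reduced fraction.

T(p) = (-140/13, -2/13)

T1 translate by (2, -2): (-4, 1) → (-2, -1)
T2 translate by (-3, 3): (-2, -1) → (-5, 2)
T3 rotate counter-clockwise with cos θ = -12/13, sin θ = -5/13: (-5, 2) → (70/13, 1/13)
T4 scale by (-2, -2): (70/13, 1/13) → (-140/13, -2/13)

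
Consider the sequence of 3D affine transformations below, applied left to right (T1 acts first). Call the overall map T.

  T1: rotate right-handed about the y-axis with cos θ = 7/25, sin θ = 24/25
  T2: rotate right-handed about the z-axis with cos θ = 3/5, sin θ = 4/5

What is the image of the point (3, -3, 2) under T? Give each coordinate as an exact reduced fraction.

T1 rotate right-handed about the y-axis with cos θ = 7/25, sin θ = 24/25: (3, -3, 2) → (69/25, -3, -58/25)
T2 rotate right-handed about the z-axis with cos θ = 3/5, sin θ = 4/5: (69/25, -3, -58/25) → (507/125, 51/125, -58/25)

T(p) = (507/125, 51/125, -58/25)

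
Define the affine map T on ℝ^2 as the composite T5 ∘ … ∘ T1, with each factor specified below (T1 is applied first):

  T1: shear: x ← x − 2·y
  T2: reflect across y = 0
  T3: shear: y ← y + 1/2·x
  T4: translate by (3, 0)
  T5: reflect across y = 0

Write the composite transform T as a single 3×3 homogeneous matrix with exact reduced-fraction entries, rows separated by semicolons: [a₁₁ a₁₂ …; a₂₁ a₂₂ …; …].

T1 = [1 -2 0; 0 1 0; 0 0 1]
T2·T1 = [1 -2 0; 0 -1 0; 0 0 1]
T3·…·T1 = [1 -2 0; 1/2 -2 0; 0 0 1]
T4·…·T1 = [1 -2 3; 1/2 -2 0; 0 0 1]
T5·…·T1 = [1 -2 3; -1/2 2 0; 0 0 1]

T = [1 -2 3; -1/2 2 0; 0 0 1]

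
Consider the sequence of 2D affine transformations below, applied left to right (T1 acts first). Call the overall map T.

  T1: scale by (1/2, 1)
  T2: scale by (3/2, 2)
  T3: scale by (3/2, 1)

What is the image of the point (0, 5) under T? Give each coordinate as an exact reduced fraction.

T1 scale by (1/2, 1): (0, 5) → (0, 5)
T2 scale by (3/2, 2): (0, 5) → (0, 10)
T3 scale by (3/2, 1): (0, 10) → (0, 10)

T(p) = (0, 10)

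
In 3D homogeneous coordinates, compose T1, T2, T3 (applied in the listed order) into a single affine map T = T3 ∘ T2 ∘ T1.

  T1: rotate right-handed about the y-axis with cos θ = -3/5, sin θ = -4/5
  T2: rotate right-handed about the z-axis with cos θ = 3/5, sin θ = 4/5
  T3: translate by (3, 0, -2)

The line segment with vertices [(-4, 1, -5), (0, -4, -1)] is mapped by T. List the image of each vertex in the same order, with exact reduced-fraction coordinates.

image vertices: (151/25, 143/25, -11/5), (167/25, -44/25, -7/5)

T1 rotate right-handed about the y-axis with cos θ = -3/5, sin θ = -4/5: (-4, 1, -5) → (32/5, 1, -1/5); (0, -4, -1) → (4/5, -4, 3/5)
T2 rotate right-handed about the z-axis with cos θ = 3/5, sin θ = 4/5: (32/5, 1, -1/5) → (76/25, 143/25, -1/5); (4/5, -4, 3/5) → (92/25, -44/25, 3/5)
T3 translate by (3, 0, -2): (76/25, 143/25, -1/5) → (151/25, 143/25, -11/5); (92/25, -44/25, 3/5) → (167/25, -44/25, -7/5)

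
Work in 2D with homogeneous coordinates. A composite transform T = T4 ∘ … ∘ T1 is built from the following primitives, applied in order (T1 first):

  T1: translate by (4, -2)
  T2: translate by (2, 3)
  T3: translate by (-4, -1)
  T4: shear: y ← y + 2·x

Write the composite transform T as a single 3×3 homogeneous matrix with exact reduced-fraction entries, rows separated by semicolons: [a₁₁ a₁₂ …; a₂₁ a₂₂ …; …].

T1 = [1 0 4; 0 1 -2; 0 0 1]
T2·T1 = [1 0 6; 0 1 1; 0 0 1]
T3·…·T1 = [1 0 2; 0 1 0; 0 0 1]
T4·…·T1 = [1 0 2; 2 1 4; 0 0 1]

T = [1 0 2; 2 1 4; 0 0 1]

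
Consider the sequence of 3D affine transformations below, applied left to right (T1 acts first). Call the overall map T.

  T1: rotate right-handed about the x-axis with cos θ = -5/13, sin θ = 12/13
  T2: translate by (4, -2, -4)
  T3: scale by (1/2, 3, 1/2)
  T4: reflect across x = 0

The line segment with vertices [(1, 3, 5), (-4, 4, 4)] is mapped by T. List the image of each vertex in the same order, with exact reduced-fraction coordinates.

image vertices: (-5/2, -303/13, -41/26), (0, -282/13, -12/13)

T1 rotate right-handed about the x-axis with cos θ = -5/13, sin θ = 12/13: (1, 3, 5) → (1, -75/13, 11/13); (-4, 4, 4) → (-4, -68/13, 28/13)
T2 translate by (4, -2, -4): (1, -75/13, 11/13) → (5, -101/13, -41/13); (-4, -68/13, 28/13) → (0, -94/13, -24/13)
T3 scale by (1/2, 3, 1/2): (5, -101/13, -41/13) → (5/2, -303/13, -41/26); (0, -94/13, -24/13) → (0, -282/13, -12/13)
T4 reflect across x = 0: (5/2, -303/13, -41/26) → (-5/2, -303/13, -41/26); (0, -282/13, -12/13) → (0, -282/13, -12/13)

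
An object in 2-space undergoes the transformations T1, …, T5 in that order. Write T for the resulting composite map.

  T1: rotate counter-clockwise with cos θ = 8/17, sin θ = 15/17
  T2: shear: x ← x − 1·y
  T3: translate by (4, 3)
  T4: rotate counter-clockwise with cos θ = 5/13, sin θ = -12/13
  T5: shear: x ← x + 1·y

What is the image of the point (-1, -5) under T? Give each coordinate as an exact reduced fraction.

T1 rotate counter-clockwise with cos θ = 8/17, sin θ = 15/17: (-1, -5) → (67/17, -55/17)
T2 shear: x ← x − 1·y: (67/17, -55/17) → (122/17, -55/17)
T3 translate by (4, 3): (122/17, -55/17) → (190/17, -4/17)
T4 rotate counter-clockwise with cos θ = 5/13, sin θ = -12/13: (190/17, -4/17) → (902/221, -2300/221)
T5 shear: x ← x + 1·y: (902/221, -2300/221) → (-1398/221, -2300/221)

T(p) = (-1398/221, -2300/221)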